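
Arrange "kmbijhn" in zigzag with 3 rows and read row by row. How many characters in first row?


Zigzag "kmbijhn" into 3 rows:
Placing characters:
  'k' => row 0
  'm' => row 1
  'b' => row 2
  'i' => row 1
  'j' => row 0
  'h' => row 1
  'n' => row 2
Rows:
  Row 0: "kj"
  Row 1: "mih"
  Row 2: "bn"
First row length: 2

2


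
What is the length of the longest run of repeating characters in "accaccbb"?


Input: "accaccbb"
Scanning for longest run:
  Position 1 ('c'): new char, reset run to 1
  Position 2 ('c'): continues run of 'c', length=2
  Position 3 ('a'): new char, reset run to 1
  Position 4 ('c'): new char, reset run to 1
  Position 5 ('c'): continues run of 'c', length=2
  Position 6 ('b'): new char, reset run to 1
  Position 7 ('b'): continues run of 'b', length=2
Longest run: 'c' with length 2

2


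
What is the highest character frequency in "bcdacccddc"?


Input: bcdacccddc
Character counts:
  'a': 1
  'b': 1
  'c': 5
  'd': 3
Maximum frequency: 5

5


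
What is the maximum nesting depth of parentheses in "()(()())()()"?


Input: "()(()())()()"
Tracking depth:
  Position 0 '(': depth becomes 1
  Position 1 ')': depth becomes 0
  Position 2 '(': depth becomes 1
  Position 3 '(': depth becomes 2
  Position 4 ')': depth becomes 1
  Position 5 '(': depth becomes 2
  Position 6 ')': depth becomes 1
  Position 7 ')': depth becomes 0
  Position 8 '(': depth becomes 1
  Position 9 ')': depth becomes 0
  Position 10 '(': depth becomes 1
  Position 11 ')': depth becomes 0
Maximum depth reached: 2

2


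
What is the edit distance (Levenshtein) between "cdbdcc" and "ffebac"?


Computing edit distance: "cdbdcc" -> "ffebac"
DP table:
           f    f    e    b    a    c
      0    1    2    3    4    5    6
  c   1    1    2    3    4    5    5
  d   2    2    2    3    4    5    6
  b   3    3    3    3    3    4    5
  d   4    4    4    4    4    4    5
  c   5    5    5    5    5    5    4
  c   6    6    6    6    6    6    5
Edit distance = dp[6][6] = 5

5


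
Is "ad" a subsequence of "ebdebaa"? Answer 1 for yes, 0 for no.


Check if "ad" is a subsequence of "ebdebaa"
Greedy scan:
  Position 0 ('e'): no match needed
  Position 1 ('b'): no match needed
  Position 2 ('d'): no match needed
  Position 3 ('e'): no match needed
  Position 4 ('b'): no match needed
  Position 5 ('a'): matches sub[0] = 'a'
  Position 6 ('a'): no match needed
Only matched 1/2 characters => not a subsequence

0


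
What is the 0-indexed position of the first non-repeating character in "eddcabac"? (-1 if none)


Input: eddcabac
Character frequencies:
  'a': 2
  'b': 1
  'c': 2
  'd': 2
  'e': 1
Scanning left to right for freq == 1:
  Position 0 ('e'): unique! => answer = 0

0


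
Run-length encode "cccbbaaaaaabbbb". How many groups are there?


Input: cccbbaaaaaabbbb
Scanning for consecutive runs:
  Group 1: 'c' x 3 (positions 0-2)
  Group 2: 'b' x 2 (positions 3-4)
  Group 3: 'a' x 6 (positions 5-10)
  Group 4: 'b' x 4 (positions 11-14)
Total groups: 4

4


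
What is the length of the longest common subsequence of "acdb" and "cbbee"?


LCS of "acdb" and "cbbee"
DP table:
           c    b    b    e    e
      0    0    0    0    0    0
  a   0    0    0    0    0    0
  c   0    1    1    1    1    1
  d   0    1    1    1    1    1
  b   0    1    2    2    2    2
LCS length = dp[4][5] = 2

2


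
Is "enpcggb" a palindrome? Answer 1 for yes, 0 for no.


Input: enpcggb
Reversed: bggcpne
  Compare pos 0 ('e') with pos 6 ('b'): MISMATCH
  Compare pos 1 ('n') with pos 5 ('g'): MISMATCH
  Compare pos 2 ('p') with pos 4 ('g'): MISMATCH
Result: not a palindrome

0


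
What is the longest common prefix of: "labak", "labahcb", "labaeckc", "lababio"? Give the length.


Words: labak, labahcb, labaeckc, lababio
  Position 0: all 'l' => match
  Position 1: all 'a' => match
  Position 2: all 'b' => match
  Position 3: all 'a' => match
  Position 4: ('k', 'h', 'e', 'b') => mismatch, stop
LCP = "laba" (length 4)

4


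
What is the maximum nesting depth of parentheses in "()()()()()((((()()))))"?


Input: "()()()()()((((()()))))"
Tracking depth:
  Position 0 '(': depth becomes 1
  Position 1 ')': depth becomes 0
  Position 2 '(': depth becomes 1
  Position 3 ')': depth becomes 0
  Position 4 '(': depth becomes 1
  Position 5 ')': depth becomes 0
  Position 6 '(': depth becomes 1
  Position 7 ')': depth becomes 0
  Position 8 '(': depth becomes 1
  Position 9 ')': depth becomes 0
  Position 10 '(': depth becomes 1
  Position 11 '(': depth becomes 2
  Position 12 '(': depth becomes 3
  Position 13 '(': depth becomes 4
  Position 14 '(': depth becomes 5
  Position 15 ')': depth becomes 4
  Position 16 '(': depth becomes 5
  Position 17 ')': depth becomes 4
  Position 18 ')': depth becomes 3
  Position 19 ')': depth becomes 2
  Position 20 ')': depth becomes 1
  Position 21 ')': depth becomes 0
Maximum depth reached: 5

5


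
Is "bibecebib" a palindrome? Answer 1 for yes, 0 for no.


Input: bibecebib
Reversed: bibecebib
  Compare pos 0 ('b') with pos 8 ('b'): match
  Compare pos 1 ('i') with pos 7 ('i'): match
  Compare pos 2 ('b') with pos 6 ('b'): match
  Compare pos 3 ('e') with pos 5 ('e'): match
Result: palindrome

1


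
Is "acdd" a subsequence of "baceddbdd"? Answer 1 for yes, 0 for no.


Check if "acdd" is a subsequence of "baceddbdd"
Greedy scan:
  Position 0 ('b'): no match needed
  Position 1 ('a'): matches sub[0] = 'a'
  Position 2 ('c'): matches sub[1] = 'c'
  Position 3 ('e'): no match needed
  Position 4 ('d'): matches sub[2] = 'd'
  Position 5 ('d'): matches sub[3] = 'd'
  Position 6 ('b'): no match needed
  Position 7 ('d'): no match needed
  Position 8 ('d'): no match needed
All 4 characters matched => is a subsequence

1


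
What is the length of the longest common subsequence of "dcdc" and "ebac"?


LCS of "dcdc" and "ebac"
DP table:
           e    b    a    c
      0    0    0    0    0
  d   0    0    0    0    0
  c   0    0    0    0    1
  d   0    0    0    0    1
  c   0    0    0    0    1
LCS length = dp[4][4] = 1

1


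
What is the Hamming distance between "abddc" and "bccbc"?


Comparing "abddc" and "bccbc" position by position:
  Position 0: 'a' vs 'b' => differ
  Position 1: 'b' vs 'c' => differ
  Position 2: 'd' vs 'c' => differ
  Position 3: 'd' vs 'b' => differ
  Position 4: 'c' vs 'c' => same
Total differences (Hamming distance): 4

4


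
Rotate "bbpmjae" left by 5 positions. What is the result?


Input: "bbpmjae", rotate left by 5
First 5 characters: "bbpmj"
Remaining characters: "ae"
Concatenate remaining + first: "ae" + "bbpmj" = "aebbpmj"

aebbpmj


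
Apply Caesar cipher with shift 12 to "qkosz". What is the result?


Caesar cipher: shift "qkosz" by 12
  'q' (pos 16) + 12 = pos 2 = 'c'
  'k' (pos 10) + 12 = pos 22 = 'w'
  'o' (pos 14) + 12 = pos 0 = 'a'
  's' (pos 18) + 12 = pos 4 = 'e'
  'z' (pos 25) + 12 = pos 11 = 'l'
Result: cwael

cwael


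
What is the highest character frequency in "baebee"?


Input: baebee
Character counts:
  'a': 1
  'b': 2
  'e': 3
Maximum frequency: 3

3


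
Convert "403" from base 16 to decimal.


Input: "403" in base 16
Positional expansion:
  Digit '4' (value 4) x 16^2 = 1024
  Digit '0' (value 0) x 16^1 = 0
  Digit '3' (value 3) x 16^0 = 3
Sum = 1027

1027


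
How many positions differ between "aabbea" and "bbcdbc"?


Comparing "aabbea" and "bbcdbc" position by position:
  Position 0: 'a' vs 'b' => DIFFER
  Position 1: 'a' vs 'b' => DIFFER
  Position 2: 'b' vs 'c' => DIFFER
  Position 3: 'b' vs 'd' => DIFFER
  Position 4: 'e' vs 'b' => DIFFER
  Position 5: 'a' vs 'c' => DIFFER
Positions that differ: 6

6


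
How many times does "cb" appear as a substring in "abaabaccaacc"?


Searching for "cb" in "abaabaccaacc"
Scanning each position:
  Position 0: "ab" => no
  Position 1: "ba" => no
  Position 2: "aa" => no
  Position 3: "ab" => no
  Position 4: "ba" => no
  Position 5: "ac" => no
  Position 6: "cc" => no
  Position 7: "ca" => no
  Position 8: "aa" => no
  Position 9: "ac" => no
  Position 10: "cc" => no
Total occurrences: 0

0


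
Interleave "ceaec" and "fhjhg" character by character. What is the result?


Interleaving "ceaec" and "fhjhg":
  Position 0: 'c' from first, 'f' from second => "cf"
  Position 1: 'e' from first, 'h' from second => "eh"
  Position 2: 'a' from first, 'j' from second => "aj"
  Position 3: 'e' from first, 'h' from second => "eh"
  Position 4: 'c' from first, 'g' from second => "cg"
Result: cfehajehcg

cfehajehcg


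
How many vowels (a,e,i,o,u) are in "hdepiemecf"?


Input: hdepiemecf
Checking each character:
  'h' at position 0: consonant
  'd' at position 1: consonant
  'e' at position 2: vowel (running total: 1)
  'p' at position 3: consonant
  'i' at position 4: vowel (running total: 2)
  'e' at position 5: vowel (running total: 3)
  'm' at position 6: consonant
  'e' at position 7: vowel (running total: 4)
  'c' at position 8: consonant
  'f' at position 9: consonant
Total vowels: 4

4


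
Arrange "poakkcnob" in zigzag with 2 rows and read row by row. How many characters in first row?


Zigzag "poakkcnob" into 2 rows:
Placing characters:
  'p' => row 0
  'o' => row 1
  'a' => row 0
  'k' => row 1
  'k' => row 0
  'c' => row 1
  'n' => row 0
  'o' => row 1
  'b' => row 0
Rows:
  Row 0: "paknb"
  Row 1: "okco"
First row length: 5

5


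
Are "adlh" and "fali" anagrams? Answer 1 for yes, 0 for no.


Strings: "adlh", "fali"
Sorted first:  adhl
Sorted second: afil
Differ at position 1: 'd' vs 'f' => not anagrams

0


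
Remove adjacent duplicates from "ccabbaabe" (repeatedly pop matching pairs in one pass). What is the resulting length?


Input: ccabbaabe
Stack-based adjacent duplicate removal:
  Read 'c': push. Stack: c
  Read 'c': matches stack top 'c' => pop. Stack: (empty)
  Read 'a': push. Stack: a
  Read 'b': push. Stack: ab
  Read 'b': matches stack top 'b' => pop. Stack: a
  Read 'a': matches stack top 'a' => pop. Stack: (empty)
  Read 'a': push. Stack: a
  Read 'b': push. Stack: ab
  Read 'e': push. Stack: abe
Final stack: "abe" (length 3)

3


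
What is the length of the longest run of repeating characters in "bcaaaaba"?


Input: "bcaaaaba"
Scanning for longest run:
  Position 1 ('c'): new char, reset run to 1
  Position 2 ('a'): new char, reset run to 1
  Position 3 ('a'): continues run of 'a', length=2
  Position 4 ('a'): continues run of 'a', length=3
  Position 5 ('a'): continues run of 'a', length=4
  Position 6 ('b'): new char, reset run to 1
  Position 7 ('a'): new char, reset run to 1
Longest run: 'a' with length 4

4


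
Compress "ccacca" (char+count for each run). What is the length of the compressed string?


Input: ccacca
Runs:
  'c' x 2 => "c2"
  'a' x 1 => "a1"
  'c' x 2 => "c2"
  'a' x 1 => "a1"
Compressed: "c2a1c2a1"
Compressed length: 8

8


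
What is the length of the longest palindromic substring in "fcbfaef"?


Input: "fcbfaef"
Checking substrings for palindromes:
  No multi-char palindromic substrings found
Longest palindromic substring: "f" with length 1

1


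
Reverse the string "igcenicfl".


Input: igcenicfl
Reading characters right to left:
  Position 8: 'l'
  Position 7: 'f'
  Position 6: 'c'
  Position 5: 'i'
  Position 4: 'n'
  Position 3: 'e'
  Position 2: 'c'
  Position 1: 'g'
  Position 0: 'i'
Reversed: lfcinecgi

lfcinecgi


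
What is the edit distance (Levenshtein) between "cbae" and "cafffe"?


Computing edit distance: "cbae" -> "cafffe"
DP table:
           c    a    f    f    f    e
      0    1    2    3    4    5    6
  c   1    0    1    2    3    4    5
  b   2    1    1    2    3    4    5
  a   3    2    1    2    3    4    5
  e   4    3    2    2    3    4    4
Edit distance = dp[4][6] = 4

4


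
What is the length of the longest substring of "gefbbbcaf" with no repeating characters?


Input: "gefbbbcaf"
Sliding window (track last position of each char):
  Position 0 ('g'): window [0,0] length 1 -- new best
  Position 1 ('e'): window [0,1] length 2 -- new best
  Position 2 ('f'): window [0,2] length 3 -- new best
  Position 3 ('b'): window [0,3] length 4 -- new best
  Position 4 ('b'): repeat (last at 3), move window start to 4
  Position 4 ('b'): window [4,4] length 1
  Position 5 ('b'): repeat (last at 4), move window start to 5
  Position 5 ('b'): window [5,5] length 1
  Position 6 ('c'): window [5,6] length 2
  Position 7 ('a'): window [5,7] length 3
  Position 8 ('f'): window [5,8] length 4
Longest substring with no repeats: "gefb" with length 4

4


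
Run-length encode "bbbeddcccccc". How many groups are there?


Input: bbbeddcccccc
Scanning for consecutive runs:
  Group 1: 'b' x 3 (positions 0-2)
  Group 2: 'e' x 1 (positions 3-3)
  Group 3: 'd' x 2 (positions 4-5)
  Group 4: 'c' x 6 (positions 6-11)
Total groups: 4

4


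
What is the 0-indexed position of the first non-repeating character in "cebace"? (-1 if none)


Input: cebace
Character frequencies:
  'a': 1
  'b': 1
  'c': 2
  'e': 2
Scanning left to right for freq == 1:
  Position 0 ('c'): freq=2, skip
  Position 1 ('e'): freq=2, skip
  Position 2 ('b'): unique! => answer = 2

2


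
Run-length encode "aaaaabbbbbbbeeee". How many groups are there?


Input: aaaaabbbbbbbeeee
Scanning for consecutive runs:
  Group 1: 'a' x 5 (positions 0-4)
  Group 2: 'b' x 7 (positions 5-11)
  Group 3: 'e' x 4 (positions 12-15)
Total groups: 3

3


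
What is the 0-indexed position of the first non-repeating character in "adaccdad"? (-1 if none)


Input: adaccdad
Character frequencies:
  'a': 3
  'c': 2
  'd': 3
Scanning left to right for freq == 1:
  Position 0 ('a'): freq=3, skip
  Position 1 ('d'): freq=3, skip
  Position 2 ('a'): freq=3, skip
  Position 3 ('c'): freq=2, skip
  Position 4 ('c'): freq=2, skip
  Position 5 ('d'): freq=3, skip
  Position 6 ('a'): freq=3, skip
  Position 7 ('d'): freq=3, skip
  No unique character found => answer = -1

-1


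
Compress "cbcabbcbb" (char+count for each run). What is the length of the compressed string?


Input: cbcabbcbb
Runs:
  'c' x 1 => "c1"
  'b' x 1 => "b1"
  'c' x 1 => "c1"
  'a' x 1 => "a1"
  'b' x 2 => "b2"
  'c' x 1 => "c1"
  'b' x 2 => "b2"
Compressed: "c1b1c1a1b2c1b2"
Compressed length: 14

14


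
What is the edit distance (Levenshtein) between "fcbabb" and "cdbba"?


Computing edit distance: "fcbabb" -> "cdbba"
DP table:
           c    d    b    b    a
      0    1    2    3    4    5
  f   1    1    2    3    4    5
  c   2    1    2    3    4    5
  b   3    2    2    2    3    4
  a   4    3    3    3    3    3
  b   5    4    4    3    3    4
  b   6    5    5    4    3    4
Edit distance = dp[6][5] = 4

4


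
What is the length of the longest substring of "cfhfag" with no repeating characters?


Input: "cfhfag"
Sliding window (track last position of each char):
  Position 0 ('c'): window [0,0] length 1 -- new best
  Position 1 ('f'): window [0,1] length 2 -- new best
  Position 2 ('h'): window [0,2] length 3 -- new best
  Position 3 ('f'): repeat (last at 1), move window start to 2
  Position 3 ('f'): window [2,3] length 2
  Position 4 ('a'): window [2,4] length 3
  Position 5 ('g'): window [2,5] length 4 -- new best
Longest substring with no repeats: "hfag" with length 4

4


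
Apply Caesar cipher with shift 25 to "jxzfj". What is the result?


Caesar cipher: shift "jxzfj" by 25
  'j' (pos 9) + 25 = pos 8 = 'i'
  'x' (pos 23) + 25 = pos 22 = 'w'
  'z' (pos 25) + 25 = pos 24 = 'y'
  'f' (pos 5) + 25 = pos 4 = 'e'
  'j' (pos 9) + 25 = pos 8 = 'i'
Result: iwyei

iwyei


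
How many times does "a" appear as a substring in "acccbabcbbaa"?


Searching for "a" in "acccbabcbbaa"
Scanning each position:
  Position 0: "a" => MATCH
  Position 1: "c" => no
  Position 2: "c" => no
  Position 3: "c" => no
  Position 4: "b" => no
  Position 5: "a" => MATCH
  Position 6: "b" => no
  Position 7: "c" => no
  Position 8: "b" => no
  Position 9: "b" => no
  Position 10: "a" => MATCH
  Position 11: "a" => MATCH
Total occurrences: 4

4


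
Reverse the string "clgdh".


Input: clgdh
Reading characters right to left:
  Position 4: 'h'
  Position 3: 'd'
  Position 2: 'g'
  Position 1: 'l'
  Position 0: 'c'
Reversed: hdglc

hdglc


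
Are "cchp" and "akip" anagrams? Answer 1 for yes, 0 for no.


Strings: "cchp", "akip"
Sorted first:  cchp
Sorted second: aikp
Differ at position 0: 'c' vs 'a' => not anagrams

0


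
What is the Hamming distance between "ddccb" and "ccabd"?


Comparing "ddccb" and "ccabd" position by position:
  Position 0: 'd' vs 'c' => differ
  Position 1: 'd' vs 'c' => differ
  Position 2: 'c' vs 'a' => differ
  Position 3: 'c' vs 'b' => differ
  Position 4: 'b' vs 'd' => differ
Total differences (Hamming distance): 5

5


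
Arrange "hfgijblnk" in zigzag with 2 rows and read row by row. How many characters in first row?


Zigzag "hfgijblnk" into 2 rows:
Placing characters:
  'h' => row 0
  'f' => row 1
  'g' => row 0
  'i' => row 1
  'j' => row 0
  'b' => row 1
  'l' => row 0
  'n' => row 1
  'k' => row 0
Rows:
  Row 0: "hgjlk"
  Row 1: "fibn"
First row length: 5

5


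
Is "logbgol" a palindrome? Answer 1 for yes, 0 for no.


Input: logbgol
Reversed: logbgol
  Compare pos 0 ('l') with pos 6 ('l'): match
  Compare pos 1 ('o') with pos 5 ('o'): match
  Compare pos 2 ('g') with pos 4 ('g'): match
Result: palindrome

1


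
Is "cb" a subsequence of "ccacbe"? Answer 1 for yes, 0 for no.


Check if "cb" is a subsequence of "ccacbe"
Greedy scan:
  Position 0 ('c'): matches sub[0] = 'c'
  Position 1 ('c'): no match needed
  Position 2 ('a'): no match needed
  Position 3 ('c'): no match needed
  Position 4 ('b'): matches sub[1] = 'b'
  Position 5 ('e'): no match needed
All 2 characters matched => is a subsequence

1


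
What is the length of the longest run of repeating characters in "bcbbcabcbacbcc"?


Input: "bcbbcabcbacbcc"
Scanning for longest run:
  Position 1 ('c'): new char, reset run to 1
  Position 2 ('b'): new char, reset run to 1
  Position 3 ('b'): continues run of 'b', length=2
  Position 4 ('c'): new char, reset run to 1
  Position 5 ('a'): new char, reset run to 1
  Position 6 ('b'): new char, reset run to 1
  Position 7 ('c'): new char, reset run to 1
  Position 8 ('b'): new char, reset run to 1
  Position 9 ('a'): new char, reset run to 1
  Position 10 ('c'): new char, reset run to 1
  Position 11 ('b'): new char, reset run to 1
  Position 12 ('c'): new char, reset run to 1
  Position 13 ('c'): continues run of 'c', length=2
Longest run: 'b' with length 2

2


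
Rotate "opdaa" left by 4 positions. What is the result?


Input: "opdaa", rotate left by 4
First 4 characters: "opda"
Remaining characters: "a"
Concatenate remaining + first: "a" + "opda" = "aopda"

aopda


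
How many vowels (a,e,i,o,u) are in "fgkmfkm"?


Input: fgkmfkm
Checking each character:
  'f' at position 0: consonant
  'g' at position 1: consonant
  'k' at position 2: consonant
  'm' at position 3: consonant
  'f' at position 4: consonant
  'k' at position 5: consonant
  'm' at position 6: consonant
Total vowels: 0

0


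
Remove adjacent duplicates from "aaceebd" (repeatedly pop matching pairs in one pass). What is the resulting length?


Input: aaceebd
Stack-based adjacent duplicate removal:
  Read 'a': push. Stack: a
  Read 'a': matches stack top 'a' => pop. Stack: (empty)
  Read 'c': push. Stack: c
  Read 'e': push. Stack: ce
  Read 'e': matches stack top 'e' => pop. Stack: c
  Read 'b': push. Stack: cb
  Read 'd': push. Stack: cbd
Final stack: "cbd" (length 3)

3


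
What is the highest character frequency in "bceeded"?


Input: bceeded
Character counts:
  'b': 1
  'c': 1
  'd': 2
  'e': 3
Maximum frequency: 3

3


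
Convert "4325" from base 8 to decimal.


Input: "4325" in base 8
Positional expansion:
  Digit '4' (value 4) x 8^3 = 2048
  Digit '3' (value 3) x 8^2 = 192
  Digit '2' (value 2) x 8^1 = 16
  Digit '5' (value 5) x 8^0 = 5
Sum = 2261

2261


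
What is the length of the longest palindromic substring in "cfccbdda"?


Input: "cfccbdda"
Checking substrings for palindromes:
  [0:3] "cfc" (len 3) => palindrome
  [2:4] "cc" (len 2) => palindrome
  [5:7] "dd" (len 2) => palindrome
Longest palindromic substring: "cfc" with length 3

3


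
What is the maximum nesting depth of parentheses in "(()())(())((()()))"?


Input: "(()())(())((()()))"
Tracking depth:
  Position 0 '(': depth becomes 1
  Position 1 '(': depth becomes 2
  Position 2 ')': depth becomes 1
  Position 3 '(': depth becomes 2
  Position 4 ')': depth becomes 1
  Position 5 ')': depth becomes 0
  Position 6 '(': depth becomes 1
  Position 7 '(': depth becomes 2
  Position 8 ')': depth becomes 1
  Position 9 ')': depth becomes 0
  Position 10 '(': depth becomes 1
  Position 11 '(': depth becomes 2
  Position 12 '(': depth becomes 3
  Position 13 ')': depth becomes 2
  Position 14 '(': depth becomes 3
  Position 15 ')': depth becomes 2
  Position 16 ')': depth becomes 1
  Position 17 ')': depth becomes 0
Maximum depth reached: 3

3


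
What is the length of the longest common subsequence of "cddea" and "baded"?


LCS of "cddea" and "baded"
DP table:
           b    a    d    e    d
      0    0    0    0    0    0
  c   0    0    0    0    0    0
  d   0    0    0    1    1    1
  d   0    0    0    1    1    2
  e   0    0    0    1    2    2
  a   0    0    1    1    2    2
LCS length = dp[5][5] = 2

2


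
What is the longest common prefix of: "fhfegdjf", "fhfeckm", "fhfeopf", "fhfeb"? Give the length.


Words: fhfegdjf, fhfeckm, fhfeopf, fhfeb
  Position 0: all 'f' => match
  Position 1: all 'h' => match
  Position 2: all 'f' => match
  Position 3: all 'e' => match
  Position 4: ('g', 'c', 'o', 'b') => mismatch, stop
LCP = "fhfe" (length 4)

4


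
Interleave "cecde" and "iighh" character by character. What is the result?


Interleaving "cecde" and "iighh":
  Position 0: 'c' from first, 'i' from second => "ci"
  Position 1: 'e' from first, 'i' from second => "ei"
  Position 2: 'c' from first, 'g' from second => "cg"
  Position 3: 'd' from first, 'h' from second => "dh"
  Position 4: 'e' from first, 'h' from second => "eh"
Result: cieicgdheh

cieicgdheh


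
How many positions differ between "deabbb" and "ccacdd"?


Comparing "deabbb" and "ccacdd" position by position:
  Position 0: 'd' vs 'c' => DIFFER
  Position 1: 'e' vs 'c' => DIFFER
  Position 2: 'a' vs 'a' => same
  Position 3: 'b' vs 'c' => DIFFER
  Position 4: 'b' vs 'd' => DIFFER
  Position 5: 'b' vs 'd' => DIFFER
Positions that differ: 5

5


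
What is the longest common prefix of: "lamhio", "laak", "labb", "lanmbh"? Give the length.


Words: lamhio, laak, labb, lanmbh
  Position 0: all 'l' => match
  Position 1: all 'a' => match
  Position 2: ('m', 'a', 'b', 'n') => mismatch, stop
LCP = "la" (length 2)

2


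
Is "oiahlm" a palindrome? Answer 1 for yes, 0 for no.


Input: oiahlm
Reversed: mlhaio
  Compare pos 0 ('o') with pos 5 ('m'): MISMATCH
  Compare pos 1 ('i') with pos 4 ('l'): MISMATCH
  Compare pos 2 ('a') with pos 3 ('h'): MISMATCH
Result: not a palindrome

0


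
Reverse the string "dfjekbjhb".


Input: dfjekbjhb
Reading characters right to left:
  Position 8: 'b'
  Position 7: 'h'
  Position 6: 'j'
  Position 5: 'b'
  Position 4: 'k'
  Position 3: 'e'
  Position 2: 'j'
  Position 1: 'f'
  Position 0: 'd'
Reversed: bhjbkejfd

bhjbkejfd


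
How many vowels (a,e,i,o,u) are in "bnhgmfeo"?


Input: bnhgmfeo
Checking each character:
  'b' at position 0: consonant
  'n' at position 1: consonant
  'h' at position 2: consonant
  'g' at position 3: consonant
  'm' at position 4: consonant
  'f' at position 5: consonant
  'e' at position 6: vowel (running total: 1)
  'o' at position 7: vowel (running total: 2)
Total vowels: 2

2


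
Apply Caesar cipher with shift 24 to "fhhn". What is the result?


Caesar cipher: shift "fhhn" by 24
  'f' (pos 5) + 24 = pos 3 = 'd'
  'h' (pos 7) + 24 = pos 5 = 'f'
  'h' (pos 7) + 24 = pos 5 = 'f'
  'n' (pos 13) + 24 = pos 11 = 'l'
Result: dffl

dffl


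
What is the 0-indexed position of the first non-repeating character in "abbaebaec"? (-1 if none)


Input: abbaebaec
Character frequencies:
  'a': 3
  'b': 3
  'c': 1
  'e': 2
Scanning left to right for freq == 1:
  Position 0 ('a'): freq=3, skip
  Position 1 ('b'): freq=3, skip
  Position 2 ('b'): freq=3, skip
  Position 3 ('a'): freq=3, skip
  Position 4 ('e'): freq=2, skip
  Position 5 ('b'): freq=3, skip
  Position 6 ('a'): freq=3, skip
  Position 7 ('e'): freq=2, skip
  Position 8 ('c'): unique! => answer = 8

8


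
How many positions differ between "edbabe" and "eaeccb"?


Comparing "edbabe" and "eaeccb" position by position:
  Position 0: 'e' vs 'e' => same
  Position 1: 'd' vs 'a' => DIFFER
  Position 2: 'b' vs 'e' => DIFFER
  Position 3: 'a' vs 'c' => DIFFER
  Position 4: 'b' vs 'c' => DIFFER
  Position 5: 'e' vs 'b' => DIFFER
Positions that differ: 5

5


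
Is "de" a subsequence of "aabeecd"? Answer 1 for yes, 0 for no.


Check if "de" is a subsequence of "aabeecd"
Greedy scan:
  Position 0 ('a'): no match needed
  Position 1 ('a'): no match needed
  Position 2 ('b'): no match needed
  Position 3 ('e'): no match needed
  Position 4 ('e'): no match needed
  Position 5 ('c'): no match needed
  Position 6 ('d'): matches sub[0] = 'd'
Only matched 1/2 characters => not a subsequence

0


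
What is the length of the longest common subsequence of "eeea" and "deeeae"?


LCS of "eeea" and "deeeae"
DP table:
           d    e    e    e    a    e
      0    0    0    0    0    0    0
  e   0    0    1    1    1    1    1
  e   0    0    1    2    2    2    2
  e   0    0    1    2    3    3    3
  a   0    0    1    2    3    4    4
LCS length = dp[4][6] = 4

4


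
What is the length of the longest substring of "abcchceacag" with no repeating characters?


Input: "abcchceacag"
Sliding window (track last position of each char):
  Position 0 ('a'): window [0,0] length 1 -- new best
  Position 1 ('b'): window [0,1] length 2 -- new best
  Position 2 ('c'): window [0,2] length 3 -- new best
  Position 3 ('c'): repeat (last at 2), move window start to 3
  Position 3 ('c'): window [3,3] length 1
  Position 4 ('h'): window [3,4] length 2
  Position 5 ('c'): repeat (last at 3), move window start to 4
  Position 5 ('c'): window [4,5] length 2
  Position 6 ('e'): window [4,6] length 3
  Position 7 ('a'): window [4,7] length 4 -- new best
  Position 8 ('c'): repeat (last at 5), move window start to 6
  Position 8 ('c'): window [6,8] length 3
  Position 9 ('a'): repeat (last at 7), move window start to 8
  Position 9 ('a'): window [8,9] length 2
  Position 10 ('g'): window [8,10] length 3
Longest substring with no repeats: "hcea" with length 4

4


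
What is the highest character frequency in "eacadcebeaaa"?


Input: eacadcebeaaa
Character counts:
  'a': 5
  'b': 1
  'c': 2
  'd': 1
  'e': 3
Maximum frequency: 5

5


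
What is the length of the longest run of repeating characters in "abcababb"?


Input: "abcababb"
Scanning for longest run:
  Position 1 ('b'): new char, reset run to 1
  Position 2 ('c'): new char, reset run to 1
  Position 3 ('a'): new char, reset run to 1
  Position 4 ('b'): new char, reset run to 1
  Position 5 ('a'): new char, reset run to 1
  Position 6 ('b'): new char, reset run to 1
  Position 7 ('b'): continues run of 'b', length=2
Longest run: 'b' with length 2

2


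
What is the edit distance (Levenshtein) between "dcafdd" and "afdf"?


Computing edit distance: "dcafdd" -> "afdf"
DP table:
           a    f    d    f
      0    1    2    3    4
  d   1    1    2    2    3
  c   2    2    2    3    3
  a   3    2    3    3    4
  f   4    3    2    3    3
  d   5    4    3    2    3
  d   6    5    4    3    3
Edit distance = dp[6][4] = 3

3


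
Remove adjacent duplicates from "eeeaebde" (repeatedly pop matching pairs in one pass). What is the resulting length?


Input: eeeaebde
Stack-based adjacent duplicate removal:
  Read 'e': push. Stack: e
  Read 'e': matches stack top 'e' => pop. Stack: (empty)
  Read 'e': push. Stack: e
  Read 'a': push. Stack: ea
  Read 'e': push. Stack: eae
  Read 'b': push. Stack: eaeb
  Read 'd': push. Stack: eaebd
  Read 'e': push. Stack: eaebde
Final stack: "eaebde" (length 6)

6


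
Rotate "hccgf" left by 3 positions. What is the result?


Input: "hccgf", rotate left by 3
First 3 characters: "hcc"
Remaining characters: "gf"
Concatenate remaining + first: "gf" + "hcc" = "gfhcc"

gfhcc


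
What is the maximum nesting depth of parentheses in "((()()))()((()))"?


Input: "((()()))()((()))"
Tracking depth:
  Position 0 '(': depth becomes 1
  Position 1 '(': depth becomes 2
  Position 2 '(': depth becomes 3
  Position 3 ')': depth becomes 2
  Position 4 '(': depth becomes 3
  Position 5 ')': depth becomes 2
  Position 6 ')': depth becomes 1
  Position 7 ')': depth becomes 0
  Position 8 '(': depth becomes 1
  Position 9 ')': depth becomes 0
  Position 10 '(': depth becomes 1
  Position 11 '(': depth becomes 2
  Position 12 '(': depth becomes 3
  Position 13 ')': depth becomes 2
  Position 14 ')': depth becomes 1
  Position 15 ')': depth becomes 0
Maximum depth reached: 3

3


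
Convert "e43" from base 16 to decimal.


Input: "e43" in base 16
Positional expansion:
  Digit 'e' (value 14) x 16^2 = 3584
  Digit '4' (value 4) x 16^1 = 64
  Digit '3' (value 3) x 16^0 = 3
Sum = 3651

3651


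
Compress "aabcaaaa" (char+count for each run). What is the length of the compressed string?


Input: aabcaaaa
Runs:
  'a' x 2 => "a2"
  'b' x 1 => "b1"
  'c' x 1 => "c1"
  'a' x 4 => "a4"
Compressed: "a2b1c1a4"
Compressed length: 8

8


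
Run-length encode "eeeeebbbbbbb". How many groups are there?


Input: eeeeebbbbbbb
Scanning for consecutive runs:
  Group 1: 'e' x 5 (positions 0-4)
  Group 2: 'b' x 7 (positions 5-11)
Total groups: 2

2


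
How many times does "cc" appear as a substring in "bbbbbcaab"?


Searching for "cc" in "bbbbbcaab"
Scanning each position:
  Position 0: "bb" => no
  Position 1: "bb" => no
  Position 2: "bb" => no
  Position 3: "bb" => no
  Position 4: "bc" => no
  Position 5: "ca" => no
  Position 6: "aa" => no
  Position 7: "ab" => no
Total occurrences: 0

0


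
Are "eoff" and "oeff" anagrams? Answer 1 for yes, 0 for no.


Strings: "eoff", "oeff"
Sorted first:  effo
Sorted second: effo
Sorted forms match => anagrams

1


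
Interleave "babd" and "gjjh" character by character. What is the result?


Interleaving "babd" and "gjjh":
  Position 0: 'b' from first, 'g' from second => "bg"
  Position 1: 'a' from first, 'j' from second => "aj"
  Position 2: 'b' from first, 'j' from second => "bj"
  Position 3: 'd' from first, 'h' from second => "dh"
Result: bgajbjdh

bgajbjdh


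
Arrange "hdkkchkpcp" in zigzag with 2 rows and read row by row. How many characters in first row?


Zigzag "hdkkchkpcp" into 2 rows:
Placing characters:
  'h' => row 0
  'd' => row 1
  'k' => row 0
  'k' => row 1
  'c' => row 0
  'h' => row 1
  'k' => row 0
  'p' => row 1
  'c' => row 0
  'p' => row 1
Rows:
  Row 0: "hkckc"
  Row 1: "dkhpp"
First row length: 5

5


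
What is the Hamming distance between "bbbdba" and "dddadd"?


Comparing "bbbdba" and "dddadd" position by position:
  Position 0: 'b' vs 'd' => differ
  Position 1: 'b' vs 'd' => differ
  Position 2: 'b' vs 'd' => differ
  Position 3: 'd' vs 'a' => differ
  Position 4: 'b' vs 'd' => differ
  Position 5: 'a' vs 'd' => differ
Total differences (Hamming distance): 6

6


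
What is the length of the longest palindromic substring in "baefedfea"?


Input: "baefedfea"
Checking substrings for palindromes:
  [2:5] "efe" (len 3) => palindrome
Longest palindromic substring: "efe" with length 3

3


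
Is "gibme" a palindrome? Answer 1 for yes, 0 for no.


Input: gibme
Reversed: embig
  Compare pos 0 ('g') with pos 4 ('e'): MISMATCH
  Compare pos 1 ('i') with pos 3 ('m'): MISMATCH
Result: not a palindrome

0


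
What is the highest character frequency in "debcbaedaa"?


Input: debcbaedaa
Character counts:
  'a': 3
  'b': 2
  'c': 1
  'd': 2
  'e': 2
Maximum frequency: 3

3


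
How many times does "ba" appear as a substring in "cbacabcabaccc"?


Searching for "ba" in "cbacabcabaccc"
Scanning each position:
  Position 0: "cb" => no
  Position 1: "ba" => MATCH
  Position 2: "ac" => no
  Position 3: "ca" => no
  Position 4: "ab" => no
  Position 5: "bc" => no
  Position 6: "ca" => no
  Position 7: "ab" => no
  Position 8: "ba" => MATCH
  Position 9: "ac" => no
  Position 10: "cc" => no
  Position 11: "cc" => no
Total occurrences: 2

2


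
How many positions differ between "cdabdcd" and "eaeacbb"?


Comparing "cdabdcd" and "eaeacbb" position by position:
  Position 0: 'c' vs 'e' => DIFFER
  Position 1: 'd' vs 'a' => DIFFER
  Position 2: 'a' vs 'e' => DIFFER
  Position 3: 'b' vs 'a' => DIFFER
  Position 4: 'd' vs 'c' => DIFFER
  Position 5: 'c' vs 'b' => DIFFER
  Position 6: 'd' vs 'b' => DIFFER
Positions that differ: 7

7


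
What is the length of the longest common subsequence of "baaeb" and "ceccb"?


LCS of "baaeb" and "ceccb"
DP table:
           c    e    c    c    b
      0    0    0    0    0    0
  b   0    0    0    0    0    1
  a   0    0    0    0    0    1
  a   0    0    0    0    0    1
  e   0    0    1    1    1    1
  b   0    0    1    1    1    2
LCS length = dp[5][5] = 2

2


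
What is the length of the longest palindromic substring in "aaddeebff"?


Input: "aaddeebff"
Checking substrings for palindromes:
  [0:2] "aa" (len 2) => palindrome
  [2:4] "dd" (len 2) => palindrome
  [4:6] "ee" (len 2) => palindrome
  [7:9] "ff" (len 2) => palindrome
Longest palindromic substring: "aa" with length 2

2


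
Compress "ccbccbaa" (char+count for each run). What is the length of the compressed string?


Input: ccbccbaa
Runs:
  'c' x 2 => "c2"
  'b' x 1 => "b1"
  'c' x 2 => "c2"
  'b' x 1 => "b1"
  'a' x 2 => "a2"
Compressed: "c2b1c2b1a2"
Compressed length: 10

10


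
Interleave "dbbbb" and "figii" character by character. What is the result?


Interleaving "dbbbb" and "figii":
  Position 0: 'd' from first, 'f' from second => "df"
  Position 1: 'b' from first, 'i' from second => "bi"
  Position 2: 'b' from first, 'g' from second => "bg"
  Position 3: 'b' from first, 'i' from second => "bi"
  Position 4: 'b' from first, 'i' from second => "bi"
Result: dfbibgbibi

dfbibgbibi


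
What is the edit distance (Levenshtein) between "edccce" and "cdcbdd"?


Computing edit distance: "edccce" -> "cdcbdd"
DP table:
           c    d    c    b    d    d
      0    1    2    3    4    5    6
  e   1    1    2    3    4    5    6
  d   2    2    1    2    3    4    5
  c   3    2    2    1    2    3    4
  c   4    3    3    2    2    3    4
  c   5    4    4    3    3    3    4
  e   6    5    5    4    4    4    4
Edit distance = dp[6][6] = 4

4


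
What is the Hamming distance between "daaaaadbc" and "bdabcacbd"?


Comparing "daaaaadbc" and "bdabcacbd" position by position:
  Position 0: 'd' vs 'b' => differ
  Position 1: 'a' vs 'd' => differ
  Position 2: 'a' vs 'a' => same
  Position 3: 'a' vs 'b' => differ
  Position 4: 'a' vs 'c' => differ
  Position 5: 'a' vs 'a' => same
  Position 6: 'd' vs 'c' => differ
  Position 7: 'b' vs 'b' => same
  Position 8: 'c' vs 'd' => differ
Total differences (Hamming distance): 6

6


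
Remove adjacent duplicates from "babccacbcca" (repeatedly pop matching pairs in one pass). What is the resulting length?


Input: babccacbcca
Stack-based adjacent duplicate removal:
  Read 'b': push. Stack: b
  Read 'a': push. Stack: ba
  Read 'b': push. Stack: bab
  Read 'c': push. Stack: babc
  Read 'c': matches stack top 'c' => pop. Stack: bab
  Read 'a': push. Stack: baba
  Read 'c': push. Stack: babac
  Read 'b': push. Stack: babacb
  Read 'c': push. Stack: babacbc
  Read 'c': matches stack top 'c' => pop. Stack: babacb
  Read 'a': push. Stack: babacba
Final stack: "babacba" (length 7)

7


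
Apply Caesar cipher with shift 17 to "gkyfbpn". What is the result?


Caesar cipher: shift "gkyfbpn" by 17
  'g' (pos 6) + 17 = pos 23 = 'x'
  'k' (pos 10) + 17 = pos 1 = 'b'
  'y' (pos 24) + 17 = pos 15 = 'p'
  'f' (pos 5) + 17 = pos 22 = 'w'
  'b' (pos 1) + 17 = pos 18 = 's'
  'p' (pos 15) + 17 = pos 6 = 'g'
  'n' (pos 13) + 17 = pos 4 = 'e'
Result: xbpwsge

xbpwsge


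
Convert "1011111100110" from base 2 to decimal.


Input: "1011111100110" in base 2
Positional expansion:
  Digit '1' (value 1) x 2^12 = 4096
  Digit '0' (value 0) x 2^11 = 0
  Digit '1' (value 1) x 2^10 = 1024
  Digit '1' (value 1) x 2^9 = 512
  Digit '1' (value 1) x 2^8 = 256
  Digit '1' (value 1) x 2^7 = 128
  Digit '1' (value 1) x 2^6 = 64
  Digit '1' (value 1) x 2^5 = 32
  Digit '0' (value 0) x 2^4 = 0
  Digit '0' (value 0) x 2^3 = 0
  Digit '1' (value 1) x 2^2 = 4
  Digit '1' (value 1) x 2^1 = 2
  Digit '0' (value 0) x 2^0 = 0
Sum = 6118

6118


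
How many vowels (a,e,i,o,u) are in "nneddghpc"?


Input: nneddghpc
Checking each character:
  'n' at position 0: consonant
  'n' at position 1: consonant
  'e' at position 2: vowel (running total: 1)
  'd' at position 3: consonant
  'd' at position 4: consonant
  'g' at position 5: consonant
  'h' at position 6: consonant
  'p' at position 7: consonant
  'c' at position 8: consonant
Total vowels: 1

1


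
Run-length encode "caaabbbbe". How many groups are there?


Input: caaabbbbe
Scanning for consecutive runs:
  Group 1: 'c' x 1 (positions 0-0)
  Group 2: 'a' x 3 (positions 1-3)
  Group 3: 'b' x 4 (positions 4-7)
  Group 4: 'e' x 1 (positions 8-8)
Total groups: 4

4


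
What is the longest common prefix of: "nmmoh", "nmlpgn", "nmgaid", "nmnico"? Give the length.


Words: nmmoh, nmlpgn, nmgaid, nmnico
  Position 0: all 'n' => match
  Position 1: all 'm' => match
  Position 2: ('m', 'l', 'g', 'n') => mismatch, stop
LCP = "nm" (length 2)

2


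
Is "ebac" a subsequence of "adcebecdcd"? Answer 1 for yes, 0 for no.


Check if "ebac" is a subsequence of "adcebecdcd"
Greedy scan:
  Position 0 ('a'): no match needed
  Position 1 ('d'): no match needed
  Position 2 ('c'): no match needed
  Position 3 ('e'): matches sub[0] = 'e'
  Position 4 ('b'): matches sub[1] = 'b'
  Position 5 ('e'): no match needed
  Position 6 ('c'): no match needed
  Position 7 ('d'): no match needed
  Position 8 ('c'): no match needed
  Position 9 ('d'): no match needed
Only matched 2/4 characters => not a subsequence

0


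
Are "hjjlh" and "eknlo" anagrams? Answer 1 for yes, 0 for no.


Strings: "hjjlh", "eknlo"
Sorted first:  hhjjl
Sorted second: eklno
Differ at position 0: 'h' vs 'e' => not anagrams

0


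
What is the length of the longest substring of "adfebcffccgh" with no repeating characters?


Input: "adfebcffccgh"
Sliding window (track last position of each char):
  Position 0 ('a'): window [0,0] length 1 -- new best
  Position 1 ('d'): window [0,1] length 2 -- new best
  Position 2 ('f'): window [0,2] length 3 -- new best
  Position 3 ('e'): window [0,3] length 4 -- new best
  Position 4 ('b'): window [0,4] length 5 -- new best
  Position 5 ('c'): window [0,5] length 6 -- new best
  Position 6 ('f'): repeat (last at 2), move window start to 3
  Position 6 ('f'): window [3,6] length 4
  Position 7 ('f'): repeat (last at 6), move window start to 7
  Position 7 ('f'): window [7,7] length 1
  Position 8 ('c'): window [7,8] length 2
  Position 9 ('c'): repeat (last at 8), move window start to 9
  Position 9 ('c'): window [9,9] length 1
  Position 10 ('g'): window [9,10] length 2
  Position 11 ('h'): window [9,11] length 3
Longest substring with no repeats: "adfebc" with length 6

6


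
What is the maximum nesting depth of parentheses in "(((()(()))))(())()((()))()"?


Input: "(((()(()))))(())()((()))()"
Tracking depth:
  Position 0 '(': depth becomes 1
  Position 1 '(': depth becomes 2
  Position 2 '(': depth becomes 3
  Position 3 '(': depth becomes 4
  Position 4 ')': depth becomes 3
  Position 5 '(': depth becomes 4
  Position 6 '(': depth becomes 5
  Position 7 ')': depth becomes 4
  Position 8 ')': depth becomes 3
  Position 9 ')': depth becomes 2
  Position 10 ')': depth becomes 1
  Position 11 ')': depth becomes 0
  Position 12 '(': depth becomes 1
  Position 13 '(': depth becomes 2
  Position 14 ')': depth becomes 1
  Position 15 ')': depth becomes 0
  Position 16 '(': depth becomes 1
  Position 17 ')': depth becomes 0
  Position 18 '(': depth becomes 1
  Position 19 '(': depth becomes 2
  Position 20 '(': depth becomes 3
  Position 21 ')': depth becomes 2
  Position 22 ')': depth becomes 1
  Position 23 ')': depth becomes 0
  Position 24 '(': depth becomes 1
  Position 25 ')': depth becomes 0
Maximum depth reached: 5

5
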